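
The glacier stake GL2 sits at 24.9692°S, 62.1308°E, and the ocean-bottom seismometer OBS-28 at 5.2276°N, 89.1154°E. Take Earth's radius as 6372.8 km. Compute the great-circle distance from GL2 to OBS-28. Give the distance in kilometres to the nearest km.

4449 km

Δφ = 30.1968°,  Δλ = 26.9846°
a = sin²(Δφ/2) + cos φ₁ cos φ₂ sin²(Δλ/2) = 0.116991
c = 2·arcsin(√a) = 0.698173 rad = 40.0024°
d = R·c = 6372.8 × 0.698173 = 4449.3 km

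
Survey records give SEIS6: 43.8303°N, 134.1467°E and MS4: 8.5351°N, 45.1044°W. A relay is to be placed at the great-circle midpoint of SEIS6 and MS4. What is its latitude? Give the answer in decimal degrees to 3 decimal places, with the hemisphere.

72.338°N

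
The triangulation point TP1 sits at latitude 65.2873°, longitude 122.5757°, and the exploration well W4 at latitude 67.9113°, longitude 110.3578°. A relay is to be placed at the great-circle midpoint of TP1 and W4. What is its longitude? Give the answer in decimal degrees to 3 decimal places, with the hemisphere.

Bx = cos φ₂ cos Δλ = 0.367524,  By = cos φ₂ sin Δλ = -0.079582
φₘ = atan2(sin φ₁ + sin φ₂, √((cos φ₁ + Bx)² + By²)) = 66.71767°
λₘ = λ₁ + atan2(By, cos φ₁ + Bx) = 116.79128°

116.791°E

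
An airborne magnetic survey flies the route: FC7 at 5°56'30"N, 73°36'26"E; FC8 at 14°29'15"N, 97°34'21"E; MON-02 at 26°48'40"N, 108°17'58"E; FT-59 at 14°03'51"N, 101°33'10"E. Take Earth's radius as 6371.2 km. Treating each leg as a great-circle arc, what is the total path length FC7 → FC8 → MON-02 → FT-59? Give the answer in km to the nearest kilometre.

6133 km

FC7: φ = +5.94167°, λ = +73.60722°
FC8: φ = +14.48750°, λ = +97.57250°
MON-02: φ = +26.81111°, λ = +108.29944°
FT-59: φ = +14.06417°, λ = +101.55278°
FC7→FC8: c = 0.437346 rad, d = 2786.42 km
FC8→MON-02: c = 0.277083 rad, d = 1765.35 km
MON-02→FT-59: c = 0.248188 rad, d = 1581.26 km
Total = 2786.42 + 1765.35 + 1581.26 = 6133.03 km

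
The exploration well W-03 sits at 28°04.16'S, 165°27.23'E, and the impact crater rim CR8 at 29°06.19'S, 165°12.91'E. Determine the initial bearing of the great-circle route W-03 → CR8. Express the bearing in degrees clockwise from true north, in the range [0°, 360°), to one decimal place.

191.4°

W-03: φ = -28.06933°, λ = +165.45383°
CR8: φ = -29.10317°, λ = +165.21517°
Δλ = -0.2387°
y = sin Δλ · cos φ₂ = -0.003640
x = cos φ₁ sin φ₂ − sin φ₁ cos φ₂ cos Δλ = -0.018046
θ = atan2(y, x) = -168.5975° → 191.4025° (mod 360°)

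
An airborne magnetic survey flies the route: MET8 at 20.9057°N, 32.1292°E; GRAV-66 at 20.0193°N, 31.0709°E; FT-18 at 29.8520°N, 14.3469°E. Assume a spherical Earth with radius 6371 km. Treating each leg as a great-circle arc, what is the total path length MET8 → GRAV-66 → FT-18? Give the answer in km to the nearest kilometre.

MET8→GRAV-66: c = 0.023212 rad, d = 147.88 km
GRAV-66→FT-18: c = 0.314854 rad, d = 2005.93 km
Total = 147.88 + 2005.93 = 2153.82 km

2154 km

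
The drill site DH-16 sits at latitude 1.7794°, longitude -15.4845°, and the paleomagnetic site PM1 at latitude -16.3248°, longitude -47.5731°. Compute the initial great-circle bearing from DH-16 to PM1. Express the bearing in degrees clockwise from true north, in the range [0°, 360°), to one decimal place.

239.0°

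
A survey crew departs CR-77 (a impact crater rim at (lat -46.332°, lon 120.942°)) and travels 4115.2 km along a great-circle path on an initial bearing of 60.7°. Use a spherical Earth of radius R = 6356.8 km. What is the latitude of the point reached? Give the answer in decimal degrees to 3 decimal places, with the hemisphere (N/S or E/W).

21.914°S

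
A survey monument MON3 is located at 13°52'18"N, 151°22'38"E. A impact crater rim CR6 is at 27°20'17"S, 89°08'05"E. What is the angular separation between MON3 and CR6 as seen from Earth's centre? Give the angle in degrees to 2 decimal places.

73.05°

MON3: φ = +13.87167°, λ = +151.37722°
CR6: φ = -27.33806°, λ = +89.13472°
Δφ = -41.2097°,  Δλ = -62.2425°
a = sin²(Δφ/2) + cos φ₁ cos φ₂ sin²(Δλ/2) = 0.354227
c = 2·arcsin(√a) = 1.274953 rad = 73.0494°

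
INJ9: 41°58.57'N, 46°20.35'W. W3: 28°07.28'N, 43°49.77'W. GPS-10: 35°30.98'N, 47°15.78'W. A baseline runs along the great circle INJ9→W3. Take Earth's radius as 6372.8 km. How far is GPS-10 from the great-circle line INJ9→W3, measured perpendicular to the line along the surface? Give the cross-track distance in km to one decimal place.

196.9 km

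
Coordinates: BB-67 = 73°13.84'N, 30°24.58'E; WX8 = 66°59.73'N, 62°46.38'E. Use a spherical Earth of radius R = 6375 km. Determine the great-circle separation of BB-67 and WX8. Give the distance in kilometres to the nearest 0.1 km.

BB-67: φ = +73.23067°, λ = +30.40967°
WX8: φ = +66.99550°, λ = +62.77300°
Δφ = -6.2352°,  Δλ = 32.3633°
a = sin²(Δφ/2) + cos φ₁ cos φ₂ sin²(Δλ/2) = 0.011715
c = 2·arcsin(√a) = 0.216895 rad = 12.4271°
d = R·c = 6375 × 0.216895 = 1382.7 km

1382.7 km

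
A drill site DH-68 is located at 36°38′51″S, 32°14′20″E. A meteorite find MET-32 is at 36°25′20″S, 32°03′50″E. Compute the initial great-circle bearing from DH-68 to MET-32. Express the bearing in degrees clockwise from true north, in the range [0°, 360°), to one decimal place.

328.0°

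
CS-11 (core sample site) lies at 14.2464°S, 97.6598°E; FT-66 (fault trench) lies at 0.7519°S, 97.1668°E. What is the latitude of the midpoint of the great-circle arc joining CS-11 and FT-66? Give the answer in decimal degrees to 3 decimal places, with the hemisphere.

7.499°S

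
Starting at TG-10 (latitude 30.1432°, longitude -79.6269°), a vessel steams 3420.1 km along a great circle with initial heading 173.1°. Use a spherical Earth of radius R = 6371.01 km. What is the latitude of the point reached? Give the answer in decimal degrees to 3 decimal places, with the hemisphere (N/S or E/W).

δ = d/R = 3420.1/6371.01 = 0.536822 rad
φ₂ = arcsin(sin φ₁ cos δ + cos φ₁ sin δ cos θ)
   = arcsin(0.50216·0.85934 + 0.86477·0.51141·-0.99276) = -0.43092°
λ₂ = λ₁ + atan2(sin θ sin δ cos φ₁, cos δ − sin φ₁ sin φ₂) = -76.10439°

0.431°S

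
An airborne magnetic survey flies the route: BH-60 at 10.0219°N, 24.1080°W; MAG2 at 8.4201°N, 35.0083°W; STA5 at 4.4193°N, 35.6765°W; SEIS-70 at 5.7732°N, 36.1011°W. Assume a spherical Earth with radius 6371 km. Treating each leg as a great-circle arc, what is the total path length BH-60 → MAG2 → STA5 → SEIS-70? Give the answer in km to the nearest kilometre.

1818 km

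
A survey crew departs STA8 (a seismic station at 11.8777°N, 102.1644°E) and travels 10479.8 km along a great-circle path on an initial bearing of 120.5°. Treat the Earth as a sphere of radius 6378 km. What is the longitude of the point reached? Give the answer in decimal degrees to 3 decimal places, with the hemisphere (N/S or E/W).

170.067°W

δ = d/R = 10479.8/6378 = 1.643117 rad
φ₂ = arcsin(sin φ₁ cos δ + cos φ₁ sin δ cos θ)
   = arcsin(0.20582·-0.07226 + 0.97859·0.99739·-0.50754) = -30.68019°
λ₂ = λ₁ + atan2(sin θ sin δ cos φ₁, cos δ − sin φ₁ sin φ₂) = -170.06660°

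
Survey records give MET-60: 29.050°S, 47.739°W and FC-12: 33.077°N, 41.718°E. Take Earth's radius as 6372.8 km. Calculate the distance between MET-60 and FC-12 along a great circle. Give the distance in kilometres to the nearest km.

Δφ = 62.1270°,  Δλ = 89.4570°
a = sin²(Δφ/2) + cos φ₁ cos φ₂ sin²(Δλ/2) = 0.629033
c = 2·arcsin(√a) = 1.831817 rad = 104.9554°
d = R·c = 6372.8 × 1.831817 = 11673.8 km

11674 km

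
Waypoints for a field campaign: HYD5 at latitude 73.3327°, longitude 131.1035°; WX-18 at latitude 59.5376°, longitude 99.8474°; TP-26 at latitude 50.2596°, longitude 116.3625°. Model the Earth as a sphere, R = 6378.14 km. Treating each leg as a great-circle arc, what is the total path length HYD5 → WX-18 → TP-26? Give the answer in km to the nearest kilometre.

3495 km

HYD5→WX-18: c = 0.317401 rad, d = 2024.43 km
WX-18→TP-26: c = 0.230526 rad, d = 1470.33 km
Total = 2024.43 + 1470.33 = 3494.75 km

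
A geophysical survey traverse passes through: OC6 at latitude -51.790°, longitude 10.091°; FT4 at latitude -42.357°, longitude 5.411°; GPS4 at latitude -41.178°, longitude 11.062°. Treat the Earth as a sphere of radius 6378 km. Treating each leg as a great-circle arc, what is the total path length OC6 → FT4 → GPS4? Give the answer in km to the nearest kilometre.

1595 km

OC6→FT4: c = 0.173689 rad, d = 1107.79 km
FT4→GPS4: c = 0.076369 rad, d = 487.08 km
Total = 1107.79 + 487.08 = 1594.87 km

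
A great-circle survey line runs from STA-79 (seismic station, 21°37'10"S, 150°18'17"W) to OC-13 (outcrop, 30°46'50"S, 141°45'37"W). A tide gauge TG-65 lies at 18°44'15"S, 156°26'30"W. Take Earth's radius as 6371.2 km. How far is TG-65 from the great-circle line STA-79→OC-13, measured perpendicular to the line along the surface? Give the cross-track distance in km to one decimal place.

STA-79: φ = -21.61944°, λ = -150.30472°
OC-13: φ = -30.78056°, λ = -141.76028°
TG-65: φ = -18.73750°, λ = -156.44167°
δ₁₃ = central angle STA-79→TG-65 = 0.112398 rad  (haversine)
θ₁₃ = bearing STA-79→TG-65 = 295.495°,  θ₁₂ = bearing STA-79→OC-13 = 141.888°
dₓₜ = R·arcsin(sin δ₁₃ · sin(θ₁₃ − θ₁₂)) = 6371.2·arcsin(0.11216·sin(153.607°)) = 317.788 km
|dₓₜ| = 317.788 km

317.8 km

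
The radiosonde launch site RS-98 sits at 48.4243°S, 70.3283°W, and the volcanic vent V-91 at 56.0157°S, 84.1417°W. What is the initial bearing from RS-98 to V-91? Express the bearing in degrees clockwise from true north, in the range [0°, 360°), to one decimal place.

222.8°

Δλ = -13.8134°
y = sin Δλ · cos φ₂ = -0.133459
x = cos φ₁ sin φ₂ − sin φ₁ cos φ₂ cos Δλ = -0.144201
θ = atan2(y, x) = -137.2156° → 222.7844° (mod 360°)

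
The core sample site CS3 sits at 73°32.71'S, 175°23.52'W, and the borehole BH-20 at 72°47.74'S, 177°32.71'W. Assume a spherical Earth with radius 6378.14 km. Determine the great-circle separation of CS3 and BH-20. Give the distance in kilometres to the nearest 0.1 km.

CS3: φ = -73.54517°, λ = -175.39200°
BH-20: φ = -72.79567°, λ = -177.54517°
Δφ = 0.7495°,  Δλ = -2.1532°
a = sin²(Δφ/2) + cos φ₁ cos φ₂ sin²(Δλ/2) = 0.000072
c = 2·arcsin(√a) = 0.017013 rad = 0.9748°
d = R·c = 6378.14 × 0.017013 = 108.5 km

108.5 km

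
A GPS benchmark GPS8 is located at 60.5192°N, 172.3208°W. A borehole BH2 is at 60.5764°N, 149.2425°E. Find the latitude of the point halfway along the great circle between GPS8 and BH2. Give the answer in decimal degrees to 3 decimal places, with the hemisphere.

61.933°N

Bx = cos φ₂ cos Δλ = 0.384804,  By = cos φ₂ sin Δλ = -0.305393
φₘ = atan2(sin φ₁ + sin φ₂, √((cos φ₁ + Bx)² + By²)) = 61.93331°
λₘ = λ₁ + atan2(By, cos φ₁ + Bx) = 168.47851°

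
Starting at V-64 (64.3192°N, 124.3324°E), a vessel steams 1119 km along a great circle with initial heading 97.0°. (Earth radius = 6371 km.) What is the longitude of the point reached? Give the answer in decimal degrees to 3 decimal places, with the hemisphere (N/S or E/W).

145.587°E

δ = d/R = 1119/6371 = 0.175640 rad
φ₂ = arcsin(sin φ₁ cos δ + cos φ₁ sin δ cos θ)
   = arcsin(0.90122·0.98461 + 0.43336·0.17474·-0.12187) = 61.41743°
λ₂ = λ₁ + atan2(sin θ sin δ cos φ₁, cos δ − sin φ₁ sin φ₂) = 145.58704°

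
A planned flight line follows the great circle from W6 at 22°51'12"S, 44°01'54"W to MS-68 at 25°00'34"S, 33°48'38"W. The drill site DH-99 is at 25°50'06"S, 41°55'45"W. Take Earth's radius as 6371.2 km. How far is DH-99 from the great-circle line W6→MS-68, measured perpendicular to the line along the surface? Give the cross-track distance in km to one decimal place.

W6: φ = -22.85333°, λ = -44.03167°
MS-68: φ = -25.00944°, λ = -33.81056°
DH-99: φ = -25.83500°, λ = -41.92917°
δ₁₃ = central angle W6→DH-99 = 0.061850 rad  (haversine)
θ₁₃ = bearing W6→DH-99 = 147.709°,  θ₁₂ = bearing W6→MS-68 = 105.040°
dₓₜ = R·arcsin(sin δ₁₃ · sin(θ₁₃ − θ₁₂)) = 6371.2·arcsin(0.06181·sin(42.670°)) = 266.991 km
|dₓₜ| = 266.991 km

267.0 km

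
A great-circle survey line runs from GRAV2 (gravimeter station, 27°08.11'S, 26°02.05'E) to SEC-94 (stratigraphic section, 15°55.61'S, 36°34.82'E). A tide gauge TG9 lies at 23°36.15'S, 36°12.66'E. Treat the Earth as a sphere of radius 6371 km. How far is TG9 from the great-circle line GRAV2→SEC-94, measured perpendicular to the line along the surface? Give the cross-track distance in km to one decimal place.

511.3 km

GRAV2: φ = -27.13517°, λ = +26.03417°
SEC-94: φ = -15.92683°, λ = +36.58033°
TG9: φ = -23.60250°, λ = +36.21100°
δ₁₃ = central angle GRAV2→TG9 = 0.171851 rad  (haversine)
θ₁₃ = bearing GRAV2→TG9 = 71.224°,  θ₁₂ = bearing GRAV2→SEC-94 = 43.269°
dₓₜ = R·arcsin(sin δ₁₃ · sin(θ₁₃ − θ₁₂)) = 6371·arcsin(0.17101·sin(27.954°)) = 511.264 km
|dₓₜ| = 511.264 km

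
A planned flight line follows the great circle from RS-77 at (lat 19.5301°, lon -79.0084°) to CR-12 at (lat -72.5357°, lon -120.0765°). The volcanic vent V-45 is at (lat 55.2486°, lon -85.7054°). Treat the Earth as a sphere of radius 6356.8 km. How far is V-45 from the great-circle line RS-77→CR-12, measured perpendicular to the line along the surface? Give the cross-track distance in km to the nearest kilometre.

1158 km

δ₁₃ = central angle RS-77→V-45 = 0.629657 rad  (haversine)
θ₁₃ = bearing RS-77→V-45 = 353.518°,  θ₁₂ = bearing RS-77→CR-12 = 191.436°
dₓₜ = R·arcsin(sin δ₁₃ · sin(θ₁₃ − θ₁₂)) = 6356.8·arcsin(0.58887·sin(162.083°)) = 1158.012 km
|dₓₜ| = 1158.012 km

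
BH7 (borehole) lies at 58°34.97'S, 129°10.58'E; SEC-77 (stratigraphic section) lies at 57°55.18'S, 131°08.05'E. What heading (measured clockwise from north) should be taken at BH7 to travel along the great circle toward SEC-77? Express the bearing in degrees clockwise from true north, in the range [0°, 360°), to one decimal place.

58.1°

BH7: φ = -58.58283°, λ = +129.17633°
SEC-77: φ = -57.91967°, λ = +131.13417°
Δλ = 1.9578°
y = sin Δλ · cos φ₂ = 0.018145
x = cos φ₁ sin φ₂ − sin φ₁ cos φ₂ cos Δλ = 0.011310
θ = atan2(y, x) = 58.0648° → 58.0648° (mod 360°)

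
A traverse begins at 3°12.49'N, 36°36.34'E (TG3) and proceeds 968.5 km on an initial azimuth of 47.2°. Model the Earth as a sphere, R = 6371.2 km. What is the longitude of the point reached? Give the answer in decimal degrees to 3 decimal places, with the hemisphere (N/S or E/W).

TG3: φ = +3.20817°, λ = +36.60567°
δ = d/R = 968.5/6371.2 = 0.152012 rad
φ₂ = arcsin(sin φ₁ cos δ + cos φ₁ sin δ cos θ)
   = arcsin(0.05596·0.98847 + 0.99843·0.15143·0.67944) = 9.09334°
λ₂ = λ₁ + atan2(sin θ sin δ cos φ₁, cos δ − sin φ₁ sin φ₂) = 43.06632°

43.066°E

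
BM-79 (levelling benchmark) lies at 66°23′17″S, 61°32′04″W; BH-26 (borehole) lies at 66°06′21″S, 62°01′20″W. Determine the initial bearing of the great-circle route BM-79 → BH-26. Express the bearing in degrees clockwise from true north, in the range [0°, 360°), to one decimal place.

324.9°

BM-79: φ = -66.38806°, λ = -61.53444°
BH-26: φ = -66.10583°, λ = -62.02222°
Δλ = -0.4878°
y = sin Δλ · cos φ₂ = -0.003448
x = cos φ₁ sin φ₂ − sin φ₁ cos φ₂ cos Δλ = 0.004912
θ = atan2(y, x) = -35.0679° → 324.9321° (mod 360°)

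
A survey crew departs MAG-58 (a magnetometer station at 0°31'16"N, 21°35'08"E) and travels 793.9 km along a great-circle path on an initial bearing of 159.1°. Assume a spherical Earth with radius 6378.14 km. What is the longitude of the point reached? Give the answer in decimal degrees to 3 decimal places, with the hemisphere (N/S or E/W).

24.139°E

MAG-58: φ = +0.52111°, λ = +21.58556°
δ = d/R = 793.9/6378.14 = 0.124472 rad
φ₂ = arcsin(sin φ₁ cos δ + cos φ₁ sin δ cos θ)
   = arcsin(0.00909·0.99226 + 0.99996·0.12415·-0.93420) = -6.13969°
λ₂ = λ₁ + atan2(sin θ sin δ cos φ₁, cos δ − sin φ₁ sin φ₂) = 24.13863°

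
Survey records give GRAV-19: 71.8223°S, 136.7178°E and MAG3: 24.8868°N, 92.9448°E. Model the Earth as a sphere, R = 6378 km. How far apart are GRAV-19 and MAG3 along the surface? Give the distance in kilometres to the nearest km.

Δφ = 96.7091°,  Δλ = -43.7730°
a = sin²(Δφ/2) + cos φ₁ cos φ₂ sin²(Δλ/2) = 0.597739
c = 2·arcsin(√a) = 1.767540 rad = 101.2726°
d = R·c = 6378 × 1.767540 = 11273.4 km

11273 km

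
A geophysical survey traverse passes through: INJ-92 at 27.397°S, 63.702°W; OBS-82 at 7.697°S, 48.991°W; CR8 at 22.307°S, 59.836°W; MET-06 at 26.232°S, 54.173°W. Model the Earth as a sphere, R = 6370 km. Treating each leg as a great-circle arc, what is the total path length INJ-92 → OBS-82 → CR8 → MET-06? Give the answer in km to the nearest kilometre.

5400 km

INJ-92→OBS-82: c = 0.421128 rad, d = 2682.58 km
OBS-82→CR8: c = 0.313401 rad, d = 1996.37 km
CR8→MET-06: c = 0.113160 rad, d = 720.83 km
Total = 2682.58 + 1996.37 + 720.83 = 5399.78 km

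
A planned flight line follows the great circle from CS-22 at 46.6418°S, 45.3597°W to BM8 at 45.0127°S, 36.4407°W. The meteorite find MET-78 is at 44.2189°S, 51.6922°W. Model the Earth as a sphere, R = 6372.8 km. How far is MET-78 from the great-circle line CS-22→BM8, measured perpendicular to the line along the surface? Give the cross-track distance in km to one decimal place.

δ₁₃ = central angle CS-22→MET-78 = 0.088303 rad  (haversine)
θ₁₃ = bearing CS-22→MET-78 = 296.316°,  θ₁₂ = bearing CS-22→BM8 = 78.543°
dₓₜ = R·arcsin(sin δ₁₃ · sin(θ₁₃ − θ₁₂)) = 6372.8·arcsin(0.08819·sin(217.773°)) = -344.417 km
|dₓₜ| = 344.417 km

344.4 km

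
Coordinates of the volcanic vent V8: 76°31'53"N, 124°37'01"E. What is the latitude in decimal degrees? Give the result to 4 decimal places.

76.5314°N

76° + 31′/60 + 53″/3600 = 76 + 0.51667 + 0.01472 = 76.5314°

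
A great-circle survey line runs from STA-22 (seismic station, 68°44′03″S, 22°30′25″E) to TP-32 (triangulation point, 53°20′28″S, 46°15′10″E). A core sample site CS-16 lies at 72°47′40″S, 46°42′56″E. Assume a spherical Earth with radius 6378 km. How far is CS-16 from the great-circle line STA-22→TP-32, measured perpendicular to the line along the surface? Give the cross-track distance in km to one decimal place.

972.6 km

STA-22: φ = -68.73417°, λ = +22.50694°
TP-32: φ = -53.34111°, λ = +46.25278°
CS-16: φ = -72.79444°, λ = +46.71556°
δ₁₃ = central angle STA-22→CS-16 = 0.154717 rad  (haversine)
θ₁₃ = bearing STA-22→CS-16 = 128.082°,  θ₁₂ = bearing STA-22→TP-32 = 47.756°
dₓₜ = R·arcsin(sin δ₁₃ · sin(θ₁₃ − θ₁₂)) = 6378·arcsin(0.15410·sin(80.326°)) = 972.640 km
|dₓₜ| = 972.640 km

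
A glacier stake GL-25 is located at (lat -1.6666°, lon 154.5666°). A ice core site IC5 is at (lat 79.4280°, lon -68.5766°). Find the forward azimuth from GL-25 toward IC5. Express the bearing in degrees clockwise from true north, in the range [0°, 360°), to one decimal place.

7.3°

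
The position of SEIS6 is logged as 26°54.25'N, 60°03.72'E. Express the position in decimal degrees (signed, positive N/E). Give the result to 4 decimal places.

+26.9042°, +60.0620°

lat: 26.9042° N → +26.9042°
lon: 60.0620° E → +60.0620°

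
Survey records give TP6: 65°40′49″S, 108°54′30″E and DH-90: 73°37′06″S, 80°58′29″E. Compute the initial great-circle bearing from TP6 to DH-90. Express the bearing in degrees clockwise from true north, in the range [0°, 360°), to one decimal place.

218.2°

TP6: φ = -65.68028°, λ = +108.90833°
DH-90: φ = -73.61833°, λ = +80.97472°
Δλ = -27.9336°
y = sin Δλ · cos φ₂ = -0.132119
x = cos φ₁ sin φ₂ − sin φ₁ cos φ₂ cos Δλ = -0.168046
θ = atan2(y, x) = -141.8254° → 218.1746° (mod 360°)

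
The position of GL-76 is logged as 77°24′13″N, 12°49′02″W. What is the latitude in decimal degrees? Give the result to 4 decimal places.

77.4036°N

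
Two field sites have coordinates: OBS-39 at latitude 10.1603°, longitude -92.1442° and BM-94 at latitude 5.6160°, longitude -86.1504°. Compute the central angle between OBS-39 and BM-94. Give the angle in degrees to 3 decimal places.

7.475°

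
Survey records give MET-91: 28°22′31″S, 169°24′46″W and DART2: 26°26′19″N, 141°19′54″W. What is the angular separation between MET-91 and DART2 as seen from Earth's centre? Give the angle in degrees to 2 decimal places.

MET-91: φ = -28.37528°, λ = -169.41278°
DART2: φ = +26.43861°, λ = -141.33167°
Δφ = 54.8139°,  Δλ = 28.0811°
a = sin²(Δφ/2) + cos φ₁ cos φ₂ sin²(Δλ/2) = 0.258254
c = 2·arcsin(√a) = 1.066156 rad = 61.0863°

61.09°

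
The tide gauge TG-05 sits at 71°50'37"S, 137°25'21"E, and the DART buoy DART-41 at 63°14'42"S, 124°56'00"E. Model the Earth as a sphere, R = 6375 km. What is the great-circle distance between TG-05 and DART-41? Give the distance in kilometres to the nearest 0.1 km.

TG-05: φ = -71.84361°, λ = +137.42250°
DART-41: φ = -63.24500°, λ = +124.93333°
Δφ = 8.5986°,  Δλ = -12.4892°
a = sin²(Δφ/2) + cos φ₁ cos φ₂ sin²(Δλ/2) = 0.007280
c = 2·arcsin(√a) = 0.170850 rad = 9.7890°
d = R·c = 6375 × 0.170850 = 1089.2 km

1089.2 km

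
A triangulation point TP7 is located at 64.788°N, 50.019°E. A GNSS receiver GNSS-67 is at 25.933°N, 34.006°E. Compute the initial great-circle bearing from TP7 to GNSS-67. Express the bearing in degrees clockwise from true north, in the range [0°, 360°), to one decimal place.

Δλ = -16.0130°
y = sin Δλ · cos φ₂ = -0.248078
x = cos φ₁ sin φ₂ − sin φ₁ cos φ₂ cos Δλ = -0.595782
θ = atan2(y, x) = -157.3936° → 202.6064° (mod 360°)

202.6°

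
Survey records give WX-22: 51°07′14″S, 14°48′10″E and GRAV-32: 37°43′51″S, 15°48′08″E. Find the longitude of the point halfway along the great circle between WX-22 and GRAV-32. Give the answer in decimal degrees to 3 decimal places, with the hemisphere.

WX-22: φ = -51.12056°, λ = +14.80278°
GRAV-32: φ = -37.73083°, λ = +15.80222°
Bx = cos φ₂ cos Δλ = 0.790774,  By = cos φ₂ sin Δλ = 0.013795
φₘ = atan2(sin φ₁ + sin φ₂, √((cos φ₁ + Bx)² + By²)) = -44.42677°
λₘ = λ₁ + atan2(By, cos φ₁ + Bx) = 15.36000°

15.360°E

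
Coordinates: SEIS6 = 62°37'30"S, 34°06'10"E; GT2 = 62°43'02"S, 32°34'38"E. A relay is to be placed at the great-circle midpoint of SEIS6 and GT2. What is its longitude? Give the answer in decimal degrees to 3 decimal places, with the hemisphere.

33.341°E

SEIS6: φ = -62.62500°, λ = +34.10278°
GT2: φ = -62.71722°, λ = +32.57722°
Bx = cos φ₂ cos Δλ = 0.458220,  By = cos φ₂ sin Δλ = -0.012203
φₘ = atan2(sin φ₁ + sin φ₂, √((cos φ₁ + Bx)² + By²)) = -62.67318°
λₘ = λ₁ + atan2(By, cos φ₁ + Bx) = 33.34119°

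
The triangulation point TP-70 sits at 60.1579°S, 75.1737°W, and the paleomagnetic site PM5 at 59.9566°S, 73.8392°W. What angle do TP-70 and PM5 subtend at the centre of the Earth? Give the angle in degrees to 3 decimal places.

Δφ = 0.2013°,  Δλ = 1.3345°
a = sin²(Δφ/2) + cos φ₁ cos φ₂ sin²(Δλ/2) = 0.000037
c = 2·arcsin(√a) = 0.012145 rad = 0.6958°

0.696°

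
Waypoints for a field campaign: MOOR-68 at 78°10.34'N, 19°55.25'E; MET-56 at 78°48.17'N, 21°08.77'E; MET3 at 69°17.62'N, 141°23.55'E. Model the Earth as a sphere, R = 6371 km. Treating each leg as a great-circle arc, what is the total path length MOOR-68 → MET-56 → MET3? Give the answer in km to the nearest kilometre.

MOOR-68: φ = +78.17233°, λ = +19.92083°
MET-56: φ = +78.80283°, λ = +21.14617°
MET3: φ = +69.29367°, λ = +141.39250°
MOOR-68→MET-56: c = 0.011802 rad, d = 75.19 km
MET-56→MET3: c = 0.488551 rad, d = 3112.56 km
Total = 75.19 + 3112.56 = 3187.75 km

3188 km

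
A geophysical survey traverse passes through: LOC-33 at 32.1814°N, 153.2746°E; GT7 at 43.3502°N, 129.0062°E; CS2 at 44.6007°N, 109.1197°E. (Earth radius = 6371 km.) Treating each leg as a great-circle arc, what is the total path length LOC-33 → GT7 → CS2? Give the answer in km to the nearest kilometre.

4048 km

LOC-33→GT7: c = 0.385333 rad, d = 2454.96 km
GT7→CS2: c = 0.250103 rad, d = 1593.40 km
Total = 2454.96 + 1593.40 = 4048.36 km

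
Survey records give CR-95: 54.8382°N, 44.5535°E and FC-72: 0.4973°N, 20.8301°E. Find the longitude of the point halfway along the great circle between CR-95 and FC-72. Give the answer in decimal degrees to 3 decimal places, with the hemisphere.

29.457°E

Bx = cos φ₂ cos Δλ = 0.915464,  By = cos φ₂ sin Δλ = -0.402307
φₘ = atan2(sin φ₁ + sin φ₂, √((cos φ₁ + Bx)² + By²)) = 28.14143°
λₘ = λ₁ + atan2(By, cos φ₁ + Bx) = 29.45676°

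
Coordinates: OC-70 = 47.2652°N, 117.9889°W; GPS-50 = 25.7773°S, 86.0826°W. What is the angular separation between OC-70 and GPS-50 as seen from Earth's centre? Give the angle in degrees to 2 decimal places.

Δφ = -73.0425°,  Δλ = 31.9063°
a = sin²(Δφ/2) + cos φ₁ cos φ₂ sin²(Δλ/2) = 0.400332
c = 2·arcsin(√a) = 1.370115 rad = 78.5018°

78.50°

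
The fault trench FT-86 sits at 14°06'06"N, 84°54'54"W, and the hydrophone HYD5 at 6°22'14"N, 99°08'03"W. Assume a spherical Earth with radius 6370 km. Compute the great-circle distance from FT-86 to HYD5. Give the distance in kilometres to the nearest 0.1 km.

1776.1 km

FT-86: φ = +14.10167°, λ = -84.91500°
HYD5: φ = +6.37056°, λ = -99.13417°
Δφ = -7.7311°,  Δλ = -14.2192°
a = sin²(Δφ/2) + cos φ₁ cos φ₂ sin²(Δλ/2) = 0.019310
c = 2·arcsin(√a) = 0.278822 rad = 15.9753°
d = R·c = 6370 × 0.278822 = 1776.1 km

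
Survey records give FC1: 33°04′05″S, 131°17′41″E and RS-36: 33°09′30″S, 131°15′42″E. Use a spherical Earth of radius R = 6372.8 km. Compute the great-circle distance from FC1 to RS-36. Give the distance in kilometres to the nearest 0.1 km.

FC1: φ = -33.06806°, λ = +131.29472°
RS-36: φ = -33.15833°, λ = +131.26167°
Δφ = -0.0903°,  Δλ = -0.0331°
a = sin²(Δφ/2) + cos φ₁ cos φ₂ sin²(Δλ/2) = 0.000001
c = 2·arcsin(√a) = 0.001648 rad = 0.0944°
d = R·c = 6372.8 × 0.001648 = 10.5 km

10.5 km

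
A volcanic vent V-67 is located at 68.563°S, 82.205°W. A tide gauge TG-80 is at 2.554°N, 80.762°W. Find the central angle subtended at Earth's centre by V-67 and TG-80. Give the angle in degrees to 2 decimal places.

Δφ = 71.1170°,  Δλ = 1.4430°
a = sin²(Δφ/2) + cos φ₁ cos φ₂ sin²(Δλ/2) = 0.338240
c = 2·arcsin(√a) = 1.241348 rad = 71.1240°

71.12°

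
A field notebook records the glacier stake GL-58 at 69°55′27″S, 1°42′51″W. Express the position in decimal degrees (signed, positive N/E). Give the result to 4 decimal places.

-69.9242°, -1.7142°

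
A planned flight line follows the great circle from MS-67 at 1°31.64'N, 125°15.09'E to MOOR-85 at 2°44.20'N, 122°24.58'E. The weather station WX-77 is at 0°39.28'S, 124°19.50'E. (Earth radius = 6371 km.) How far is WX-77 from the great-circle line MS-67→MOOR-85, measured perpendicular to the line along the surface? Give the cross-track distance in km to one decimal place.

MS-67: φ = +1.52733°, λ = +125.25150°
MOOR-85: φ = +2.73667°, λ = +122.40967°
WX-77: φ = -0.65467°, λ = +124.32500°
δ₁₃ = central angle MS-67→WX-77 = 0.041373 rad  (haversine)
θ₁₃ = bearing MS-67→WX-77 = 203.011°,  θ₁₂ = bearing MS-67→MOOR-85 = 293.115°
dₓₜ = R·arcsin(sin δ₁₃ · sin(θ₁₃ − θ₁₂)) = 6371·arcsin(0.04136·sin(-90.103°)) = -263.590 km
|dₓₜ| = 263.590 km

263.6 km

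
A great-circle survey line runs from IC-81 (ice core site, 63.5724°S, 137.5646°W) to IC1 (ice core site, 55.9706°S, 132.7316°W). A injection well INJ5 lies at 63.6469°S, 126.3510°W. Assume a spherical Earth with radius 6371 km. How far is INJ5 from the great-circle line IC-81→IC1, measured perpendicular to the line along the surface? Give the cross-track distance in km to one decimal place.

δ₁₃ = central angle IC-81→INJ5 = 0.086890 rad  (haversine)
θ₁₃ = bearing IC-81→INJ5 = 95.879°,  θ₁₂ = bearing IC-81→IC1 = 19.864°
dₓₜ = R·arcsin(sin δ₁₃ · sin(θ₁₃ − θ₁₂)) = 6371·arcsin(0.08678·sin(76.016°)) = 537.130 km
|dₓₜ| = 537.130 km

537.1 km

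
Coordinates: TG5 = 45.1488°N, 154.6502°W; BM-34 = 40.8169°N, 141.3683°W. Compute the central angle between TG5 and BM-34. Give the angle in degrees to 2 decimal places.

Δφ = -4.3319°,  Δλ = 13.2819°
a = sin²(Δφ/2) + cos φ₁ cos φ₂ sin²(Δλ/2) = 0.008567
c = 2·arcsin(√a) = 0.185380 rad = 10.6215°

10.62°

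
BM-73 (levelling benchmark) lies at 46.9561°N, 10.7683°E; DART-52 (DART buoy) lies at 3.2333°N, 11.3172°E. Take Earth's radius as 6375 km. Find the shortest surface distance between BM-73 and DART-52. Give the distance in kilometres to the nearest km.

4865 km

Δφ = -43.7228°,  Δλ = 0.5489°
a = sin²(Δφ/2) + cos φ₁ cos φ₂ sin²(Δλ/2) = 0.138670
c = 2·arcsin(√a) = 0.763152 rad = 43.7254°
d = R·c = 6375 × 0.763152 = 4865.1 km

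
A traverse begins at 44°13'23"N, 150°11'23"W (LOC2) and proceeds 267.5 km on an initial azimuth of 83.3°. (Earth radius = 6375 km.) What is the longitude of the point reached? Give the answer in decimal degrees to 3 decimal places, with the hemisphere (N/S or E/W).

146.844°W

LOC2: φ = +44.22306°, λ = -150.18972°
δ = d/R = 267.5/6375 = 0.041961 rad
φ₂ = arcsin(sin φ₁ cos δ + cos φ₁ sin δ cos θ)
   = arcsin(0.69745·0.99912 + 0.71663·0.04195·0.11667) = 44.45484°
λ₂ = λ₁ + atan2(sin θ sin δ cos φ₁, cos δ − sin φ₁ sin φ₂) = -146.84368°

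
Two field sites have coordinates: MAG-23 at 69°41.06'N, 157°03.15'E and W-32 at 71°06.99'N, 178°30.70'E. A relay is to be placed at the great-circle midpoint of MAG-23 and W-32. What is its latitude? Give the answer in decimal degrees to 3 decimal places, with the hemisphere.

MAG-23: φ = +69.68433°, λ = +157.05250°
W-32: φ = +71.11650°, λ = +178.51167°
Bx = cos φ₂ cos Δλ = 0.301209,  By = cos φ₂ sin Δλ = 0.118402
φₘ = atan2(sin φ₁ + sin φ₂, √((cos φ₁ + Bx)² + By²)) = 70.71719°
λₘ = λ₁ + atan2(By, cos φ₁ + Bx) = 167.40100°

70.717°N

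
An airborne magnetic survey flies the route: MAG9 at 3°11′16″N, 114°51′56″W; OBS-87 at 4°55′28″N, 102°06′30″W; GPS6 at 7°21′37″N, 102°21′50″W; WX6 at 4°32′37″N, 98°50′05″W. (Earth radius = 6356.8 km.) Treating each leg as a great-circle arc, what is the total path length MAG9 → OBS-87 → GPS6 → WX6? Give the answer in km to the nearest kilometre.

2196 km

MAG9: φ = +3.18778°, λ = -114.86556°
OBS-87: φ = +4.92444°, λ = -102.10833°
GPS6: φ = +7.36028°, λ = -102.36389°
WX6: φ = +4.54361°, λ = -98.83472°
MAG9→OBS-87: c = 0.224146 rad, d = 1424.85 km
OBS-87→GPS6: c = 0.042744 rad, d = 271.71 km
GPS6→WX6: c = 0.078544 rad, d = 499.29 km
Total = 1424.85 + 271.71 + 499.29 = 2195.85 km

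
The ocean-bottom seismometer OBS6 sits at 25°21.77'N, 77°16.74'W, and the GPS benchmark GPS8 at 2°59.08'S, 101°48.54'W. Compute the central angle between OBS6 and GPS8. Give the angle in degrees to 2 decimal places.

37.00°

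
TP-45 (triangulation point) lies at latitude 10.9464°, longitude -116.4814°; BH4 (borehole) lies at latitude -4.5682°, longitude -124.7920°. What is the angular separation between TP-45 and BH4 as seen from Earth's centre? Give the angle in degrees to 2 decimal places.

17.58°

Δφ = -15.5146°,  Δλ = -8.3106°
a = sin²(Δφ/2) + cos φ₁ cos φ₂ sin²(Δλ/2) = 0.023357
c = 2·arcsin(√a) = 0.306865 rad = 17.5821°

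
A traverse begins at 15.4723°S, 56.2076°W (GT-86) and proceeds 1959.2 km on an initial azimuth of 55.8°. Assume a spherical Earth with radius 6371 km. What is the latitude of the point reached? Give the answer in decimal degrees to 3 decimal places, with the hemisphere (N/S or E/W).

5.180°S

δ = d/R = 1959.2/6371 = 0.307518 rad
φ₂ = arcsin(sin φ₁ cos δ + cos φ₁ sin δ cos θ)
   = arcsin(-0.26677·0.95309 + 0.96376·0.30269·0.56208) = -5.17994°
λ₂ = λ₁ + atan2(sin θ sin δ cos φ₁, cos δ − sin φ₁ sin φ₂) = -41.64845°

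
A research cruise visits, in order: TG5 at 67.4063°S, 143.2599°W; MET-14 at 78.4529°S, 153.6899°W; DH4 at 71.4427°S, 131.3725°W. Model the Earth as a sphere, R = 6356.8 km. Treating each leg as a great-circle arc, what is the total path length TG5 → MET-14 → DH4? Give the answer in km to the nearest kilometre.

TG5→MET-14: c = 0.199323 rad, d = 1267.05 km
MET-14→DH4: c = 0.156669 rad, d = 995.91 km
Total = 1267.05 + 995.91 = 2262.97 km

2263 km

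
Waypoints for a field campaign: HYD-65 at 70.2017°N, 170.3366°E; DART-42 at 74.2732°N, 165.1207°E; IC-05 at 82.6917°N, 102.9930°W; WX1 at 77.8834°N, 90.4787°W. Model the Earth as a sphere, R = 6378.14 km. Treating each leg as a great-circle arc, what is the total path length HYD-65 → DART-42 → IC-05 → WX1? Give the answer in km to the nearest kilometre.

HYD-65→DART-42: c = 0.076228 rad, d = 486.19 km
DART-42→IC-05: c = 0.305787 rad, d = 1950.35 km
IC-05→WX1: c = 0.091176 rad, d = 581.53 km
Total = 486.19 + 1950.35 + 581.53 = 3018.08 km

3018 km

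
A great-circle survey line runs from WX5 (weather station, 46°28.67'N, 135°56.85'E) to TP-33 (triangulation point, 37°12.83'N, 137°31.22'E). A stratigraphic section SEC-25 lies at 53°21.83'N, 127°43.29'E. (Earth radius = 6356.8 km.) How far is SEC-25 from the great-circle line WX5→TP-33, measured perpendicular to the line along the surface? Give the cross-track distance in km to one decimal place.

WX5: φ = +46.47783°, λ = +135.94750°
TP-33: φ = +37.21383°, λ = +137.52033°
SEC-25: φ = +53.36383°, λ = +127.72150°
δ₁₃ = central angle WX5→SEC-25 = 0.151414 rad  (haversine)
θ₁₃ = bearing WX5→SEC-25 = 325.526°,  θ₁₂ = bearing WX5→TP-33 = 172.257°
dₓₜ = R·arcsin(sin δ₁₃ · sin(θ₁₃ − θ₁₂)) = 6356.8·arcsin(0.15084·sin(153.268°)) = 431.627 km
|dₓₜ| = 431.627 km

431.6 km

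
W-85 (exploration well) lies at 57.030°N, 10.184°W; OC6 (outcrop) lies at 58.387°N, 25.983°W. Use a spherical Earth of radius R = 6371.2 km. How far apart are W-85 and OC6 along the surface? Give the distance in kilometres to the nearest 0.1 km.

Δφ = 1.3570°,  Δλ = -15.7990°
a = sin²(Δφ/2) + cos φ₁ cos φ₂ sin²(Δλ/2) = 0.005528
c = 2·arcsin(√a) = 0.148843 rad = 8.5281°
d = R·c = 6371.2 × 0.148843 = 948.3 km

948.3 km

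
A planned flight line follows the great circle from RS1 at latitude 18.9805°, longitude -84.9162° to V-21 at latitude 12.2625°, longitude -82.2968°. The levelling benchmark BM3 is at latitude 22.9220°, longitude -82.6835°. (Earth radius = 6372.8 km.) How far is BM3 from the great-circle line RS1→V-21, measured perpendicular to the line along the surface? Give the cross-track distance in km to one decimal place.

370.9 km

δ₁₃ = central angle RS1→BM3 = 0.077820 rad  (haversine)
θ₁₃ = bearing RS1→BM3 = 27.487°,  θ₁₂ = bearing RS1→V-21 = 159.051°
dₓₜ = R·arcsin(sin δ₁₃ · sin(θ₁₃ − θ₁₂)) = 6372.8·arcsin(0.07774·sin(-131.564°)) = -370.899 km
|dₓₜ| = 370.899 km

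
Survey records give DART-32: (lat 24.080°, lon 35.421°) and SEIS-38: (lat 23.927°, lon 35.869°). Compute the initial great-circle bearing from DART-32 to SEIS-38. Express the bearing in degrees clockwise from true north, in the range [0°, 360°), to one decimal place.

Δλ = 0.4480°
y = sin Δλ · cos φ₂ = 0.007147
x = cos φ₁ sin φ₂ − sin φ₁ cos φ₂ cos Δλ = -0.002659
θ = atan2(y, x) = 110.4069° → 110.4069° (mod 360°)

110.4°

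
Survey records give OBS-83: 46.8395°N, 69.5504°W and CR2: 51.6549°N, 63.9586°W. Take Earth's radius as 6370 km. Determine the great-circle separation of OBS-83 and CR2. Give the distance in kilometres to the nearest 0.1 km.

671.4 km

Δφ = 4.8154°,  Δλ = 5.5918°
a = sin²(Δφ/2) + cos φ₁ cos φ₂ sin²(Δλ/2) = 0.002775
c = 2·arcsin(√a) = 0.105397 rad = 6.0388°
d = R·c = 6370 × 0.105397 = 671.4 km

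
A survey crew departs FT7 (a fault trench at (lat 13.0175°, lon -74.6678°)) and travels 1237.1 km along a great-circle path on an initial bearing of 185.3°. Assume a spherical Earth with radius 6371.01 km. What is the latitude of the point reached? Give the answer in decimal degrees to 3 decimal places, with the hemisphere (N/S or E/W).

1.938°N

δ = d/R = 1237.1/6371.01 = 0.194176 rad
φ₂ = arcsin(sin φ₁ cos δ + cos φ₁ sin δ cos θ)
   = arcsin(0.22525·0.98121 + 0.97430·0.19296·-0.99572) = 1.93809°
λ₂ = λ₁ + atan2(sin θ sin δ cos φ₁, cos δ − sin φ₁ sin φ₂) = -75.68966°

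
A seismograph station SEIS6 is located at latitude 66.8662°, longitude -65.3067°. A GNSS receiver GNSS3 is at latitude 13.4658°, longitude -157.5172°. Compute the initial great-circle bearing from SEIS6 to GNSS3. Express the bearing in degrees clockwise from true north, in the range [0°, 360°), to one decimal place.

Δλ = -92.2105°
y = sin Δλ · cos φ₂ = -0.971785
x = cos φ₁ sin φ₂ − sin φ₁ cos φ₂ cos Δλ = 0.125982
θ = atan2(y, x) = -82.6134° → 277.3866° (mod 360°)

277.4°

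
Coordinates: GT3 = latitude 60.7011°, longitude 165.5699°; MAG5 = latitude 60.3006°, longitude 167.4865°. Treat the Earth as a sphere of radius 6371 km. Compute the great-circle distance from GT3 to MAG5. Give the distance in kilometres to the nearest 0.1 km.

114.0 km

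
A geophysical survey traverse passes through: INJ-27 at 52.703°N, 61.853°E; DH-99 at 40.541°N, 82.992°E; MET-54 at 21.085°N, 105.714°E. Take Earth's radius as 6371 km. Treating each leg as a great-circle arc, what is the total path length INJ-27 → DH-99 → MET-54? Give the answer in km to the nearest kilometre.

INJ-27→DH-99: c = 0.328371 rad, d = 2092.05 km
DH-99→MET-54: c = 0.478108 rad, d = 3046.02 km
Total = 2092.05 + 3046.02 = 5138.07 km

5138 km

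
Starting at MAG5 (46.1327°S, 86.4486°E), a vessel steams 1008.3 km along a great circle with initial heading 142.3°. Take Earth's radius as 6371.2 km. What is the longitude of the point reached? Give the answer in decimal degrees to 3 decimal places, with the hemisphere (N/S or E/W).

δ = d/R = 1008.3/6371.2 = 0.158259 rad
φ₂ = arcsin(sin φ₁ cos δ + cos φ₁ sin δ cos θ)
   = arcsin(-0.72095·0.98750 + 0.69299·0.15760·-0.79122) = -52.97287°
λ₂ = λ₁ + atan2(sin θ sin δ cos φ₁, cos δ − sin φ₁ sin φ₂) = 95.65794°

95.658°E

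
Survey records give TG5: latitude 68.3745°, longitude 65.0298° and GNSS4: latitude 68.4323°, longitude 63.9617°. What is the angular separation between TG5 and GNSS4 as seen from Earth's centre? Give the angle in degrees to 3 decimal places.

0.397°

Δφ = 0.0578°,  Δλ = -1.0681°
a = sin²(Δφ/2) + cos φ₁ cos φ₂ sin²(Δλ/2) = 0.000012
c = 2·arcsin(√a) = 0.006935 rad = 0.3974°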